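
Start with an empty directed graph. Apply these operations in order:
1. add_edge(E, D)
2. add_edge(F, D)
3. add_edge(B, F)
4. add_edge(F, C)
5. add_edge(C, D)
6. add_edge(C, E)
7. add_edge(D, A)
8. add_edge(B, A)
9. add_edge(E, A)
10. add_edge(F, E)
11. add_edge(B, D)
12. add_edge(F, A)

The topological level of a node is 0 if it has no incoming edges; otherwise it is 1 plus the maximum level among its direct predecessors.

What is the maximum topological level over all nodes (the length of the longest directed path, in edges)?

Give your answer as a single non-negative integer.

Op 1: add_edge(E, D). Edges now: 1
Op 2: add_edge(F, D). Edges now: 2
Op 3: add_edge(B, F). Edges now: 3
Op 4: add_edge(F, C). Edges now: 4
Op 5: add_edge(C, D). Edges now: 5
Op 6: add_edge(C, E). Edges now: 6
Op 7: add_edge(D, A). Edges now: 7
Op 8: add_edge(B, A). Edges now: 8
Op 9: add_edge(E, A). Edges now: 9
Op 10: add_edge(F, E). Edges now: 10
Op 11: add_edge(B, D). Edges now: 11
Op 12: add_edge(F, A). Edges now: 12
Compute levels (Kahn BFS):
  sources (in-degree 0): B
  process B: level=0
    B->A: in-degree(A)=3, level(A)>=1
    B->D: in-degree(D)=3, level(D)>=1
    B->F: in-degree(F)=0, level(F)=1, enqueue
  process F: level=1
    F->A: in-degree(A)=2, level(A)>=2
    F->C: in-degree(C)=0, level(C)=2, enqueue
    F->D: in-degree(D)=2, level(D)>=2
    F->E: in-degree(E)=1, level(E)>=2
  process C: level=2
    C->D: in-degree(D)=1, level(D)>=3
    C->E: in-degree(E)=0, level(E)=3, enqueue
  process E: level=3
    E->A: in-degree(A)=1, level(A)>=4
    E->D: in-degree(D)=0, level(D)=4, enqueue
  process D: level=4
    D->A: in-degree(A)=0, level(A)=5, enqueue
  process A: level=5
All levels: A:5, B:0, C:2, D:4, E:3, F:1
max level = 5

Answer: 5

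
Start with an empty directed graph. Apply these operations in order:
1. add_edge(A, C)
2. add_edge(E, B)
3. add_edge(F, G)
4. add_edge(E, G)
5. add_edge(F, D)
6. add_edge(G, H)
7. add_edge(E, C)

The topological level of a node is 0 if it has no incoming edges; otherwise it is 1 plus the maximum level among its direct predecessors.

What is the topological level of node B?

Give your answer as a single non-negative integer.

Op 1: add_edge(A, C). Edges now: 1
Op 2: add_edge(E, B). Edges now: 2
Op 3: add_edge(F, G). Edges now: 3
Op 4: add_edge(E, G). Edges now: 4
Op 5: add_edge(F, D). Edges now: 5
Op 6: add_edge(G, H). Edges now: 6
Op 7: add_edge(E, C). Edges now: 7
Compute levels (Kahn BFS):
  sources (in-degree 0): A, E, F
  process A: level=0
    A->C: in-degree(C)=1, level(C)>=1
  process E: level=0
    E->B: in-degree(B)=0, level(B)=1, enqueue
    E->C: in-degree(C)=0, level(C)=1, enqueue
    E->G: in-degree(G)=1, level(G)>=1
  process F: level=0
    F->D: in-degree(D)=0, level(D)=1, enqueue
    F->G: in-degree(G)=0, level(G)=1, enqueue
  process B: level=1
  process C: level=1
  process D: level=1
  process G: level=1
    G->H: in-degree(H)=0, level(H)=2, enqueue
  process H: level=2
All levels: A:0, B:1, C:1, D:1, E:0, F:0, G:1, H:2
level(B) = 1

Answer: 1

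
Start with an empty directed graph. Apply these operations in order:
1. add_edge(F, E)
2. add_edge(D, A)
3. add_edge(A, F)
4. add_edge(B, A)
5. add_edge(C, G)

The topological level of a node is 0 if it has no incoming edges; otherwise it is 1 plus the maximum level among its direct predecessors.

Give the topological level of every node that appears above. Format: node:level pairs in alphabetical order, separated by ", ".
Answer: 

Op 1: add_edge(F, E). Edges now: 1
Op 2: add_edge(D, A). Edges now: 2
Op 3: add_edge(A, F). Edges now: 3
Op 4: add_edge(B, A). Edges now: 4
Op 5: add_edge(C, G). Edges now: 5
Compute levels (Kahn BFS):
  sources (in-degree 0): B, C, D
  process B: level=0
    B->A: in-degree(A)=1, level(A)>=1
  process C: level=0
    C->G: in-degree(G)=0, level(G)=1, enqueue
  process D: level=0
    D->A: in-degree(A)=0, level(A)=1, enqueue
  process G: level=1
  process A: level=1
    A->F: in-degree(F)=0, level(F)=2, enqueue
  process F: level=2
    F->E: in-degree(E)=0, level(E)=3, enqueue
  process E: level=3
All levels: A:1, B:0, C:0, D:0, E:3, F:2, G:1

Answer: A:1, B:0, C:0, D:0, E:3, F:2, G:1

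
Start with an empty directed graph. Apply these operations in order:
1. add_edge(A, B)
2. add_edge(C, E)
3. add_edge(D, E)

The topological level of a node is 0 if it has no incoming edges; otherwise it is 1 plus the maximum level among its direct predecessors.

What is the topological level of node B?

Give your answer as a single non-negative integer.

Answer: 1

Derivation:
Op 1: add_edge(A, B). Edges now: 1
Op 2: add_edge(C, E). Edges now: 2
Op 3: add_edge(D, E). Edges now: 3
Compute levels (Kahn BFS):
  sources (in-degree 0): A, C, D
  process A: level=0
    A->B: in-degree(B)=0, level(B)=1, enqueue
  process C: level=0
    C->E: in-degree(E)=1, level(E)>=1
  process D: level=0
    D->E: in-degree(E)=0, level(E)=1, enqueue
  process B: level=1
  process E: level=1
All levels: A:0, B:1, C:0, D:0, E:1
level(B) = 1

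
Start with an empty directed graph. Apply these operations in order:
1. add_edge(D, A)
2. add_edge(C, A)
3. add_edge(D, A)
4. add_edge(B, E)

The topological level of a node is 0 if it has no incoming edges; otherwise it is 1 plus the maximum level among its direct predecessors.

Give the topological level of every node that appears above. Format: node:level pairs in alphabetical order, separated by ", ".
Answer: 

Answer: A:1, B:0, C:0, D:0, E:1

Derivation:
Op 1: add_edge(D, A). Edges now: 1
Op 2: add_edge(C, A). Edges now: 2
Op 3: add_edge(D, A) (duplicate, no change). Edges now: 2
Op 4: add_edge(B, E). Edges now: 3
Compute levels (Kahn BFS):
  sources (in-degree 0): B, C, D
  process B: level=0
    B->E: in-degree(E)=0, level(E)=1, enqueue
  process C: level=0
    C->A: in-degree(A)=1, level(A)>=1
  process D: level=0
    D->A: in-degree(A)=0, level(A)=1, enqueue
  process E: level=1
  process A: level=1
All levels: A:1, B:0, C:0, D:0, E:1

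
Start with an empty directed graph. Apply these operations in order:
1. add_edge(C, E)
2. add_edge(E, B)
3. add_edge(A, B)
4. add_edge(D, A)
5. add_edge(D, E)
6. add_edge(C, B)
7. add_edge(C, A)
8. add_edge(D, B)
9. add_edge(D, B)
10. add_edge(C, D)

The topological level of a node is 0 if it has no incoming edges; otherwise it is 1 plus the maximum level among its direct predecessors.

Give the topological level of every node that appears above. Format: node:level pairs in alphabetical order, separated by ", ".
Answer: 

Op 1: add_edge(C, E). Edges now: 1
Op 2: add_edge(E, B). Edges now: 2
Op 3: add_edge(A, B). Edges now: 3
Op 4: add_edge(D, A). Edges now: 4
Op 5: add_edge(D, E). Edges now: 5
Op 6: add_edge(C, B). Edges now: 6
Op 7: add_edge(C, A). Edges now: 7
Op 8: add_edge(D, B). Edges now: 8
Op 9: add_edge(D, B) (duplicate, no change). Edges now: 8
Op 10: add_edge(C, D). Edges now: 9
Compute levels (Kahn BFS):
  sources (in-degree 0): C
  process C: level=0
    C->A: in-degree(A)=1, level(A)>=1
    C->B: in-degree(B)=3, level(B)>=1
    C->D: in-degree(D)=0, level(D)=1, enqueue
    C->E: in-degree(E)=1, level(E)>=1
  process D: level=1
    D->A: in-degree(A)=0, level(A)=2, enqueue
    D->B: in-degree(B)=2, level(B)>=2
    D->E: in-degree(E)=0, level(E)=2, enqueue
  process A: level=2
    A->B: in-degree(B)=1, level(B)>=3
  process E: level=2
    E->B: in-degree(B)=0, level(B)=3, enqueue
  process B: level=3
All levels: A:2, B:3, C:0, D:1, E:2

Answer: A:2, B:3, C:0, D:1, E:2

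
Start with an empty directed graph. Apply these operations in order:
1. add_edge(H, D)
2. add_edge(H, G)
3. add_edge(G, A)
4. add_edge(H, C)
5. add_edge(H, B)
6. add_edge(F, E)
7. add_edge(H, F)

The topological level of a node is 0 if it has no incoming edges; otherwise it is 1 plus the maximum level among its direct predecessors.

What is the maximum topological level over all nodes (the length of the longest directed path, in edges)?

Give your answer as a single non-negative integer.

Answer: 2

Derivation:
Op 1: add_edge(H, D). Edges now: 1
Op 2: add_edge(H, G). Edges now: 2
Op 3: add_edge(G, A). Edges now: 3
Op 4: add_edge(H, C). Edges now: 4
Op 5: add_edge(H, B). Edges now: 5
Op 6: add_edge(F, E). Edges now: 6
Op 7: add_edge(H, F). Edges now: 7
Compute levels (Kahn BFS):
  sources (in-degree 0): H
  process H: level=0
    H->B: in-degree(B)=0, level(B)=1, enqueue
    H->C: in-degree(C)=0, level(C)=1, enqueue
    H->D: in-degree(D)=0, level(D)=1, enqueue
    H->F: in-degree(F)=0, level(F)=1, enqueue
    H->G: in-degree(G)=0, level(G)=1, enqueue
  process B: level=1
  process C: level=1
  process D: level=1
  process F: level=1
    F->E: in-degree(E)=0, level(E)=2, enqueue
  process G: level=1
    G->A: in-degree(A)=0, level(A)=2, enqueue
  process E: level=2
  process A: level=2
All levels: A:2, B:1, C:1, D:1, E:2, F:1, G:1, H:0
max level = 2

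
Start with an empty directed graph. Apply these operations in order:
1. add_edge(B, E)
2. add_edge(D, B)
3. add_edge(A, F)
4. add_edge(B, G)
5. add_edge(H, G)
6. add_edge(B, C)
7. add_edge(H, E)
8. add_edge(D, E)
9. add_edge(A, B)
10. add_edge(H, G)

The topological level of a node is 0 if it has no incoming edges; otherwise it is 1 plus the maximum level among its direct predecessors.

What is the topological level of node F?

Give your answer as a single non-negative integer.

Op 1: add_edge(B, E). Edges now: 1
Op 2: add_edge(D, B). Edges now: 2
Op 3: add_edge(A, F). Edges now: 3
Op 4: add_edge(B, G). Edges now: 4
Op 5: add_edge(H, G). Edges now: 5
Op 6: add_edge(B, C). Edges now: 6
Op 7: add_edge(H, E). Edges now: 7
Op 8: add_edge(D, E). Edges now: 8
Op 9: add_edge(A, B). Edges now: 9
Op 10: add_edge(H, G) (duplicate, no change). Edges now: 9
Compute levels (Kahn BFS):
  sources (in-degree 0): A, D, H
  process A: level=0
    A->B: in-degree(B)=1, level(B)>=1
    A->F: in-degree(F)=0, level(F)=1, enqueue
  process D: level=0
    D->B: in-degree(B)=0, level(B)=1, enqueue
    D->E: in-degree(E)=2, level(E)>=1
  process H: level=0
    H->E: in-degree(E)=1, level(E)>=1
    H->G: in-degree(G)=1, level(G)>=1
  process F: level=1
  process B: level=1
    B->C: in-degree(C)=0, level(C)=2, enqueue
    B->E: in-degree(E)=0, level(E)=2, enqueue
    B->G: in-degree(G)=0, level(G)=2, enqueue
  process C: level=2
  process E: level=2
  process G: level=2
All levels: A:0, B:1, C:2, D:0, E:2, F:1, G:2, H:0
level(F) = 1

Answer: 1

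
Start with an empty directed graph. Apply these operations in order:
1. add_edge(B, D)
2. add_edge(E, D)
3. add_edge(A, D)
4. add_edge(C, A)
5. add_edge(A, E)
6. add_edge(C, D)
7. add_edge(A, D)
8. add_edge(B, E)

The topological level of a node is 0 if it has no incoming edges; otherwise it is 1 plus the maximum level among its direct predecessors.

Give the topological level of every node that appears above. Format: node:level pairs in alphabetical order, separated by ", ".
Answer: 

Op 1: add_edge(B, D). Edges now: 1
Op 2: add_edge(E, D). Edges now: 2
Op 3: add_edge(A, D). Edges now: 3
Op 4: add_edge(C, A). Edges now: 4
Op 5: add_edge(A, E). Edges now: 5
Op 6: add_edge(C, D). Edges now: 6
Op 7: add_edge(A, D) (duplicate, no change). Edges now: 6
Op 8: add_edge(B, E). Edges now: 7
Compute levels (Kahn BFS):
  sources (in-degree 0): B, C
  process B: level=0
    B->D: in-degree(D)=3, level(D)>=1
    B->E: in-degree(E)=1, level(E)>=1
  process C: level=0
    C->A: in-degree(A)=0, level(A)=1, enqueue
    C->D: in-degree(D)=2, level(D)>=1
  process A: level=1
    A->D: in-degree(D)=1, level(D)>=2
    A->E: in-degree(E)=0, level(E)=2, enqueue
  process E: level=2
    E->D: in-degree(D)=0, level(D)=3, enqueue
  process D: level=3
All levels: A:1, B:0, C:0, D:3, E:2

Answer: A:1, B:0, C:0, D:3, E:2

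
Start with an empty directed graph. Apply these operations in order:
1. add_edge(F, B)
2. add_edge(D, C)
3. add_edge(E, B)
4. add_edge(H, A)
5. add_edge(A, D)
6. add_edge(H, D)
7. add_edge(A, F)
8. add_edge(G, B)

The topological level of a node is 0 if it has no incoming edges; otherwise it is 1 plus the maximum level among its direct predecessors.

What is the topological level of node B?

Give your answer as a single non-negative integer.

Answer: 3

Derivation:
Op 1: add_edge(F, B). Edges now: 1
Op 2: add_edge(D, C). Edges now: 2
Op 3: add_edge(E, B). Edges now: 3
Op 4: add_edge(H, A). Edges now: 4
Op 5: add_edge(A, D). Edges now: 5
Op 6: add_edge(H, D). Edges now: 6
Op 7: add_edge(A, F). Edges now: 7
Op 8: add_edge(G, B). Edges now: 8
Compute levels (Kahn BFS):
  sources (in-degree 0): E, G, H
  process E: level=0
    E->B: in-degree(B)=2, level(B)>=1
  process G: level=0
    G->B: in-degree(B)=1, level(B)>=1
  process H: level=0
    H->A: in-degree(A)=0, level(A)=1, enqueue
    H->D: in-degree(D)=1, level(D)>=1
  process A: level=1
    A->D: in-degree(D)=0, level(D)=2, enqueue
    A->F: in-degree(F)=0, level(F)=2, enqueue
  process D: level=2
    D->C: in-degree(C)=0, level(C)=3, enqueue
  process F: level=2
    F->B: in-degree(B)=0, level(B)=3, enqueue
  process C: level=3
  process B: level=3
All levels: A:1, B:3, C:3, D:2, E:0, F:2, G:0, H:0
level(B) = 3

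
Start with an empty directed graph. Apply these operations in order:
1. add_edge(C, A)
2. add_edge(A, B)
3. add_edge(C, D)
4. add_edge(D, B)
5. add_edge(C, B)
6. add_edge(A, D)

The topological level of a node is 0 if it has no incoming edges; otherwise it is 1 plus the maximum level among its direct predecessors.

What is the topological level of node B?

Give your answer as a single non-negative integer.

Op 1: add_edge(C, A). Edges now: 1
Op 2: add_edge(A, B). Edges now: 2
Op 3: add_edge(C, D). Edges now: 3
Op 4: add_edge(D, B). Edges now: 4
Op 5: add_edge(C, B). Edges now: 5
Op 6: add_edge(A, D). Edges now: 6
Compute levels (Kahn BFS):
  sources (in-degree 0): C
  process C: level=0
    C->A: in-degree(A)=0, level(A)=1, enqueue
    C->B: in-degree(B)=2, level(B)>=1
    C->D: in-degree(D)=1, level(D)>=1
  process A: level=1
    A->B: in-degree(B)=1, level(B)>=2
    A->D: in-degree(D)=0, level(D)=2, enqueue
  process D: level=2
    D->B: in-degree(B)=0, level(B)=3, enqueue
  process B: level=3
All levels: A:1, B:3, C:0, D:2
level(B) = 3

Answer: 3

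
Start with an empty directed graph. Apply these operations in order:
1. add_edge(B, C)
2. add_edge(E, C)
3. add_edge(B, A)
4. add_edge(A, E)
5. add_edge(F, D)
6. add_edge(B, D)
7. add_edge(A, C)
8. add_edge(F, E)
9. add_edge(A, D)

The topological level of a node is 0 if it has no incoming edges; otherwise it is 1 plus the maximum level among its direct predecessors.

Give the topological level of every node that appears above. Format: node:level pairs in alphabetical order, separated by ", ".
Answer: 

Answer: A:1, B:0, C:3, D:2, E:2, F:0

Derivation:
Op 1: add_edge(B, C). Edges now: 1
Op 2: add_edge(E, C). Edges now: 2
Op 3: add_edge(B, A). Edges now: 3
Op 4: add_edge(A, E). Edges now: 4
Op 5: add_edge(F, D). Edges now: 5
Op 6: add_edge(B, D). Edges now: 6
Op 7: add_edge(A, C). Edges now: 7
Op 8: add_edge(F, E). Edges now: 8
Op 9: add_edge(A, D). Edges now: 9
Compute levels (Kahn BFS):
  sources (in-degree 0): B, F
  process B: level=0
    B->A: in-degree(A)=0, level(A)=1, enqueue
    B->C: in-degree(C)=2, level(C)>=1
    B->D: in-degree(D)=2, level(D)>=1
  process F: level=0
    F->D: in-degree(D)=1, level(D)>=1
    F->E: in-degree(E)=1, level(E)>=1
  process A: level=1
    A->C: in-degree(C)=1, level(C)>=2
    A->D: in-degree(D)=0, level(D)=2, enqueue
    A->E: in-degree(E)=0, level(E)=2, enqueue
  process D: level=2
  process E: level=2
    E->C: in-degree(C)=0, level(C)=3, enqueue
  process C: level=3
All levels: A:1, B:0, C:3, D:2, E:2, F:0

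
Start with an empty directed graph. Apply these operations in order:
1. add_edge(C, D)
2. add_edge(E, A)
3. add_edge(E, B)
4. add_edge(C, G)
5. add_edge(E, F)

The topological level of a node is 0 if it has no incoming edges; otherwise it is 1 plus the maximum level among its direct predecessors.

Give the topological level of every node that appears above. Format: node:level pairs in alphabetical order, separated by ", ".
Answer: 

Answer: A:1, B:1, C:0, D:1, E:0, F:1, G:1

Derivation:
Op 1: add_edge(C, D). Edges now: 1
Op 2: add_edge(E, A). Edges now: 2
Op 3: add_edge(E, B). Edges now: 3
Op 4: add_edge(C, G). Edges now: 4
Op 5: add_edge(E, F). Edges now: 5
Compute levels (Kahn BFS):
  sources (in-degree 0): C, E
  process C: level=0
    C->D: in-degree(D)=0, level(D)=1, enqueue
    C->G: in-degree(G)=0, level(G)=1, enqueue
  process E: level=0
    E->A: in-degree(A)=0, level(A)=1, enqueue
    E->B: in-degree(B)=0, level(B)=1, enqueue
    E->F: in-degree(F)=0, level(F)=1, enqueue
  process D: level=1
  process G: level=1
  process A: level=1
  process B: level=1
  process F: level=1
All levels: A:1, B:1, C:0, D:1, E:0, F:1, G:1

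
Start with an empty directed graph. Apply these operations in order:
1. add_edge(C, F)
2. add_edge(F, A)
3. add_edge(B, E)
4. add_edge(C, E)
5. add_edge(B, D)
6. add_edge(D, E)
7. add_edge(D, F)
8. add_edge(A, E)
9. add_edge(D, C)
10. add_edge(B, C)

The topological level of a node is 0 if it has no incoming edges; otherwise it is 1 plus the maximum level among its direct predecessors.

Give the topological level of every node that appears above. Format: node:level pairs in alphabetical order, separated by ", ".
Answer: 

Op 1: add_edge(C, F). Edges now: 1
Op 2: add_edge(F, A). Edges now: 2
Op 3: add_edge(B, E). Edges now: 3
Op 4: add_edge(C, E). Edges now: 4
Op 5: add_edge(B, D). Edges now: 5
Op 6: add_edge(D, E). Edges now: 6
Op 7: add_edge(D, F). Edges now: 7
Op 8: add_edge(A, E). Edges now: 8
Op 9: add_edge(D, C). Edges now: 9
Op 10: add_edge(B, C). Edges now: 10
Compute levels (Kahn BFS):
  sources (in-degree 0): B
  process B: level=0
    B->C: in-degree(C)=1, level(C)>=1
    B->D: in-degree(D)=0, level(D)=1, enqueue
    B->E: in-degree(E)=3, level(E)>=1
  process D: level=1
    D->C: in-degree(C)=0, level(C)=2, enqueue
    D->E: in-degree(E)=2, level(E)>=2
    D->F: in-degree(F)=1, level(F)>=2
  process C: level=2
    C->E: in-degree(E)=1, level(E)>=3
    C->F: in-degree(F)=0, level(F)=3, enqueue
  process F: level=3
    F->A: in-degree(A)=0, level(A)=4, enqueue
  process A: level=4
    A->E: in-degree(E)=0, level(E)=5, enqueue
  process E: level=5
All levels: A:4, B:0, C:2, D:1, E:5, F:3

Answer: A:4, B:0, C:2, D:1, E:5, F:3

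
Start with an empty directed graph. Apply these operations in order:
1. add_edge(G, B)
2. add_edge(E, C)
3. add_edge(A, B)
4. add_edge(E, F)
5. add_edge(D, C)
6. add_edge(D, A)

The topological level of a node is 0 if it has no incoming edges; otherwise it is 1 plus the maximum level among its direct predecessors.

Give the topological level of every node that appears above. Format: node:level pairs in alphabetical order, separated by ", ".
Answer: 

Op 1: add_edge(G, B). Edges now: 1
Op 2: add_edge(E, C). Edges now: 2
Op 3: add_edge(A, B). Edges now: 3
Op 4: add_edge(E, F). Edges now: 4
Op 5: add_edge(D, C). Edges now: 5
Op 6: add_edge(D, A). Edges now: 6
Compute levels (Kahn BFS):
  sources (in-degree 0): D, E, G
  process D: level=0
    D->A: in-degree(A)=0, level(A)=1, enqueue
    D->C: in-degree(C)=1, level(C)>=1
  process E: level=0
    E->C: in-degree(C)=0, level(C)=1, enqueue
    E->F: in-degree(F)=0, level(F)=1, enqueue
  process G: level=0
    G->B: in-degree(B)=1, level(B)>=1
  process A: level=1
    A->B: in-degree(B)=0, level(B)=2, enqueue
  process C: level=1
  process F: level=1
  process B: level=2
All levels: A:1, B:2, C:1, D:0, E:0, F:1, G:0

Answer: A:1, B:2, C:1, D:0, E:0, F:1, G:0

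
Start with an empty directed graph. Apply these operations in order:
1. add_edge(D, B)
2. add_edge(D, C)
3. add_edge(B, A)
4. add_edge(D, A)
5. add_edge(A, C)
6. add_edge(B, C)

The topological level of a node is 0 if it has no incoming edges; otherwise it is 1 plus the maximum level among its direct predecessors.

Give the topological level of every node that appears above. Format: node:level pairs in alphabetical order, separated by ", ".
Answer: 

Answer: A:2, B:1, C:3, D:0

Derivation:
Op 1: add_edge(D, B). Edges now: 1
Op 2: add_edge(D, C). Edges now: 2
Op 3: add_edge(B, A). Edges now: 3
Op 4: add_edge(D, A). Edges now: 4
Op 5: add_edge(A, C). Edges now: 5
Op 6: add_edge(B, C). Edges now: 6
Compute levels (Kahn BFS):
  sources (in-degree 0): D
  process D: level=0
    D->A: in-degree(A)=1, level(A)>=1
    D->B: in-degree(B)=0, level(B)=1, enqueue
    D->C: in-degree(C)=2, level(C)>=1
  process B: level=1
    B->A: in-degree(A)=0, level(A)=2, enqueue
    B->C: in-degree(C)=1, level(C)>=2
  process A: level=2
    A->C: in-degree(C)=0, level(C)=3, enqueue
  process C: level=3
All levels: A:2, B:1, C:3, D:0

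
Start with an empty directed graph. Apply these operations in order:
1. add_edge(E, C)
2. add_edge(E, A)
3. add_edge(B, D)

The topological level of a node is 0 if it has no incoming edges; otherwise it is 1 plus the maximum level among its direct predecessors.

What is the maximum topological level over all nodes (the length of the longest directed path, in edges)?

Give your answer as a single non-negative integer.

Answer: 1

Derivation:
Op 1: add_edge(E, C). Edges now: 1
Op 2: add_edge(E, A). Edges now: 2
Op 3: add_edge(B, D). Edges now: 3
Compute levels (Kahn BFS):
  sources (in-degree 0): B, E
  process B: level=0
    B->D: in-degree(D)=0, level(D)=1, enqueue
  process E: level=0
    E->A: in-degree(A)=0, level(A)=1, enqueue
    E->C: in-degree(C)=0, level(C)=1, enqueue
  process D: level=1
  process A: level=1
  process C: level=1
All levels: A:1, B:0, C:1, D:1, E:0
max level = 1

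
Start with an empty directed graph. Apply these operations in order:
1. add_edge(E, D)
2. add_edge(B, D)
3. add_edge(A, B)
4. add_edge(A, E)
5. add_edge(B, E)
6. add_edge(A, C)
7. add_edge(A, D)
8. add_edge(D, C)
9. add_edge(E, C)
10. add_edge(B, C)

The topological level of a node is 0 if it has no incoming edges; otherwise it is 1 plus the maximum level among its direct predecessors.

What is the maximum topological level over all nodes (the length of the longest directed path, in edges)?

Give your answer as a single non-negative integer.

Answer: 4

Derivation:
Op 1: add_edge(E, D). Edges now: 1
Op 2: add_edge(B, D). Edges now: 2
Op 3: add_edge(A, B). Edges now: 3
Op 4: add_edge(A, E). Edges now: 4
Op 5: add_edge(B, E). Edges now: 5
Op 6: add_edge(A, C). Edges now: 6
Op 7: add_edge(A, D). Edges now: 7
Op 8: add_edge(D, C). Edges now: 8
Op 9: add_edge(E, C). Edges now: 9
Op 10: add_edge(B, C). Edges now: 10
Compute levels (Kahn BFS):
  sources (in-degree 0): A
  process A: level=0
    A->B: in-degree(B)=0, level(B)=1, enqueue
    A->C: in-degree(C)=3, level(C)>=1
    A->D: in-degree(D)=2, level(D)>=1
    A->E: in-degree(E)=1, level(E)>=1
  process B: level=1
    B->C: in-degree(C)=2, level(C)>=2
    B->D: in-degree(D)=1, level(D)>=2
    B->E: in-degree(E)=0, level(E)=2, enqueue
  process E: level=2
    E->C: in-degree(C)=1, level(C)>=3
    E->D: in-degree(D)=0, level(D)=3, enqueue
  process D: level=3
    D->C: in-degree(C)=0, level(C)=4, enqueue
  process C: level=4
All levels: A:0, B:1, C:4, D:3, E:2
max level = 4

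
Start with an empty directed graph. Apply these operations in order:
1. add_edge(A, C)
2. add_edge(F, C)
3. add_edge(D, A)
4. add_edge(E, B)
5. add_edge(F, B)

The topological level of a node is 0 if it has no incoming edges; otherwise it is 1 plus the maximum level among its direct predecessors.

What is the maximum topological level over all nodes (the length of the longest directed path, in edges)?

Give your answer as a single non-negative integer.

Answer: 2

Derivation:
Op 1: add_edge(A, C). Edges now: 1
Op 2: add_edge(F, C). Edges now: 2
Op 3: add_edge(D, A). Edges now: 3
Op 4: add_edge(E, B). Edges now: 4
Op 5: add_edge(F, B). Edges now: 5
Compute levels (Kahn BFS):
  sources (in-degree 0): D, E, F
  process D: level=0
    D->A: in-degree(A)=0, level(A)=1, enqueue
  process E: level=0
    E->B: in-degree(B)=1, level(B)>=1
  process F: level=0
    F->B: in-degree(B)=0, level(B)=1, enqueue
    F->C: in-degree(C)=1, level(C)>=1
  process A: level=1
    A->C: in-degree(C)=0, level(C)=2, enqueue
  process B: level=1
  process C: level=2
All levels: A:1, B:1, C:2, D:0, E:0, F:0
max level = 2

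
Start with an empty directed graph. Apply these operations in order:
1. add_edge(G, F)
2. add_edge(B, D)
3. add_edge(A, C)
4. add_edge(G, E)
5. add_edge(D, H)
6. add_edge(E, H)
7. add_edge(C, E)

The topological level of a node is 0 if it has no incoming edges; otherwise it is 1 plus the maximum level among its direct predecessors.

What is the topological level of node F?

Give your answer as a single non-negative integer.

Op 1: add_edge(G, F). Edges now: 1
Op 2: add_edge(B, D). Edges now: 2
Op 3: add_edge(A, C). Edges now: 3
Op 4: add_edge(G, E). Edges now: 4
Op 5: add_edge(D, H). Edges now: 5
Op 6: add_edge(E, H). Edges now: 6
Op 7: add_edge(C, E). Edges now: 7
Compute levels (Kahn BFS):
  sources (in-degree 0): A, B, G
  process A: level=0
    A->C: in-degree(C)=0, level(C)=1, enqueue
  process B: level=0
    B->D: in-degree(D)=0, level(D)=1, enqueue
  process G: level=0
    G->E: in-degree(E)=1, level(E)>=1
    G->F: in-degree(F)=0, level(F)=1, enqueue
  process C: level=1
    C->E: in-degree(E)=0, level(E)=2, enqueue
  process D: level=1
    D->H: in-degree(H)=1, level(H)>=2
  process F: level=1
  process E: level=2
    E->H: in-degree(H)=0, level(H)=3, enqueue
  process H: level=3
All levels: A:0, B:0, C:1, D:1, E:2, F:1, G:0, H:3
level(F) = 1

Answer: 1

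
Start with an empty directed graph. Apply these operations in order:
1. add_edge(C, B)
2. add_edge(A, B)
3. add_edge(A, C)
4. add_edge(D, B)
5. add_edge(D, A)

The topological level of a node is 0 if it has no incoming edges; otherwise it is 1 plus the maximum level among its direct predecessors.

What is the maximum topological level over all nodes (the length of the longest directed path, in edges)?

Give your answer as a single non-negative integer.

Answer: 3

Derivation:
Op 1: add_edge(C, B). Edges now: 1
Op 2: add_edge(A, B). Edges now: 2
Op 3: add_edge(A, C). Edges now: 3
Op 4: add_edge(D, B). Edges now: 4
Op 5: add_edge(D, A). Edges now: 5
Compute levels (Kahn BFS):
  sources (in-degree 0): D
  process D: level=0
    D->A: in-degree(A)=0, level(A)=1, enqueue
    D->B: in-degree(B)=2, level(B)>=1
  process A: level=1
    A->B: in-degree(B)=1, level(B)>=2
    A->C: in-degree(C)=0, level(C)=2, enqueue
  process C: level=2
    C->B: in-degree(B)=0, level(B)=3, enqueue
  process B: level=3
All levels: A:1, B:3, C:2, D:0
max level = 3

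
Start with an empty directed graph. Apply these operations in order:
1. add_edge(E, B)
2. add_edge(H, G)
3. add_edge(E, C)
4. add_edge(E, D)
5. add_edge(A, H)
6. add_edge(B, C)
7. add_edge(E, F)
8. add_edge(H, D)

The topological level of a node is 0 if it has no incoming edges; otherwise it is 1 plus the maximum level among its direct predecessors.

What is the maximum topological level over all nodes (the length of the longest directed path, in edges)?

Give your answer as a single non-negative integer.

Answer: 2

Derivation:
Op 1: add_edge(E, B). Edges now: 1
Op 2: add_edge(H, G). Edges now: 2
Op 3: add_edge(E, C). Edges now: 3
Op 4: add_edge(E, D). Edges now: 4
Op 5: add_edge(A, H). Edges now: 5
Op 6: add_edge(B, C). Edges now: 6
Op 7: add_edge(E, F). Edges now: 7
Op 8: add_edge(H, D). Edges now: 8
Compute levels (Kahn BFS):
  sources (in-degree 0): A, E
  process A: level=0
    A->H: in-degree(H)=0, level(H)=1, enqueue
  process E: level=0
    E->B: in-degree(B)=0, level(B)=1, enqueue
    E->C: in-degree(C)=1, level(C)>=1
    E->D: in-degree(D)=1, level(D)>=1
    E->F: in-degree(F)=0, level(F)=1, enqueue
  process H: level=1
    H->D: in-degree(D)=0, level(D)=2, enqueue
    H->G: in-degree(G)=0, level(G)=2, enqueue
  process B: level=1
    B->C: in-degree(C)=0, level(C)=2, enqueue
  process F: level=1
  process D: level=2
  process G: level=2
  process C: level=2
All levels: A:0, B:1, C:2, D:2, E:0, F:1, G:2, H:1
max level = 2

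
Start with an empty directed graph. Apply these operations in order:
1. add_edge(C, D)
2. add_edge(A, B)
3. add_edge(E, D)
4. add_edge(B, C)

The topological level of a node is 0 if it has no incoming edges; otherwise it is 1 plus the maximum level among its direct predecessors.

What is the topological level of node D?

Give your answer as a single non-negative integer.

Op 1: add_edge(C, D). Edges now: 1
Op 2: add_edge(A, B). Edges now: 2
Op 3: add_edge(E, D). Edges now: 3
Op 4: add_edge(B, C). Edges now: 4
Compute levels (Kahn BFS):
  sources (in-degree 0): A, E
  process A: level=0
    A->B: in-degree(B)=0, level(B)=1, enqueue
  process E: level=0
    E->D: in-degree(D)=1, level(D)>=1
  process B: level=1
    B->C: in-degree(C)=0, level(C)=2, enqueue
  process C: level=2
    C->D: in-degree(D)=0, level(D)=3, enqueue
  process D: level=3
All levels: A:0, B:1, C:2, D:3, E:0
level(D) = 3

Answer: 3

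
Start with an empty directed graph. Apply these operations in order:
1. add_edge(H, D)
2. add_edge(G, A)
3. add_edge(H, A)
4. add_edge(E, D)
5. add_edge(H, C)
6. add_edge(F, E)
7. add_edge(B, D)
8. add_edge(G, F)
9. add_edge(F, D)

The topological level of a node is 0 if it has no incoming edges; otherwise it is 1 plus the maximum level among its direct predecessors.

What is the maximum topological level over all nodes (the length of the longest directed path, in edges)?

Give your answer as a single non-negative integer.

Op 1: add_edge(H, D). Edges now: 1
Op 2: add_edge(G, A). Edges now: 2
Op 3: add_edge(H, A). Edges now: 3
Op 4: add_edge(E, D). Edges now: 4
Op 5: add_edge(H, C). Edges now: 5
Op 6: add_edge(F, E). Edges now: 6
Op 7: add_edge(B, D). Edges now: 7
Op 8: add_edge(G, F). Edges now: 8
Op 9: add_edge(F, D). Edges now: 9
Compute levels (Kahn BFS):
  sources (in-degree 0): B, G, H
  process B: level=0
    B->D: in-degree(D)=3, level(D)>=1
  process G: level=0
    G->A: in-degree(A)=1, level(A)>=1
    G->F: in-degree(F)=0, level(F)=1, enqueue
  process H: level=0
    H->A: in-degree(A)=0, level(A)=1, enqueue
    H->C: in-degree(C)=0, level(C)=1, enqueue
    H->D: in-degree(D)=2, level(D)>=1
  process F: level=1
    F->D: in-degree(D)=1, level(D)>=2
    F->E: in-degree(E)=0, level(E)=2, enqueue
  process A: level=1
  process C: level=1
  process E: level=2
    E->D: in-degree(D)=0, level(D)=3, enqueue
  process D: level=3
All levels: A:1, B:0, C:1, D:3, E:2, F:1, G:0, H:0
max level = 3

Answer: 3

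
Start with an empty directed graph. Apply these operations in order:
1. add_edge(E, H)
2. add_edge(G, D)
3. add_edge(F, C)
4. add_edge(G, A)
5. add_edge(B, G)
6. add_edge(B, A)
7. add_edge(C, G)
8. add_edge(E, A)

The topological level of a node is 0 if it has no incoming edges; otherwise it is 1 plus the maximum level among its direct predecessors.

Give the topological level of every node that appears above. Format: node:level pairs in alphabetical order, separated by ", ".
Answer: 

Op 1: add_edge(E, H). Edges now: 1
Op 2: add_edge(G, D). Edges now: 2
Op 3: add_edge(F, C). Edges now: 3
Op 4: add_edge(G, A). Edges now: 4
Op 5: add_edge(B, G). Edges now: 5
Op 6: add_edge(B, A). Edges now: 6
Op 7: add_edge(C, G). Edges now: 7
Op 8: add_edge(E, A). Edges now: 8
Compute levels (Kahn BFS):
  sources (in-degree 0): B, E, F
  process B: level=0
    B->A: in-degree(A)=2, level(A)>=1
    B->G: in-degree(G)=1, level(G)>=1
  process E: level=0
    E->A: in-degree(A)=1, level(A)>=1
    E->H: in-degree(H)=0, level(H)=1, enqueue
  process F: level=0
    F->C: in-degree(C)=0, level(C)=1, enqueue
  process H: level=1
  process C: level=1
    C->G: in-degree(G)=0, level(G)=2, enqueue
  process G: level=2
    G->A: in-degree(A)=0, level(A)=3, enqueue
    G->D: in-degree(D)=0, level(D)=3, enqueue
  process A: level=3
  process D: level=3
All levels: A:3, B:0, C:1, D:3, E:0, F:0, G:2, H:1

Answer: A:3, B:0, C:1, D:3, E:0, F:0, G:2, H:1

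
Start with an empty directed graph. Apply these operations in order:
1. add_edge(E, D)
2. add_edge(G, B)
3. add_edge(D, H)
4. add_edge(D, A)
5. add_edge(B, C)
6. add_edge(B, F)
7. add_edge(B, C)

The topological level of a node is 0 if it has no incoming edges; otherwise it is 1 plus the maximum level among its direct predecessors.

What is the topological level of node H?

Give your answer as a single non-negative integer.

Answer: 2

Derivation:
Op 1: add_edge(E, D). Edges now: 1
Op 2: add_edge(G, B). Edges now: 2
Op 3: add_edge(D, H). Edges now: 3
Op 4: add_edge(D, A). Edges now: 4
Op 5: add_edge(B, C). Edges now: 5
Op 6: add_edge(B, F). Edges now: 6
Op 7: add_edge(B, C) (duplicate, no change). Edges now: 6
Compute levels (Kahn BFS):
  sources (in-degree 0): E, G
  process E: level=0
    E->D: in-degree(D)=0, level(D)=1, enqueue
  process G: level=0
    G->B: in-degree(B)=0, level(B)=1, enqueue
  process D: level=1
    D->A: in-degree(A)=0, level(A)=2, enqueue
    D->H: in-degree(H)=0, level(H)=2, enqueue
  process B: level=1
    B->C: in-degree(C)=0, level(C)=2, enqueue
    B->F: in-degree(F)=0, level(F)=2, enqueue
  process A: level=2
  process H: level=2
  process C: level=2
  process F: level=2
All levels: A:2, B:1, C:2, D:1, E:0, F:2, G:0, H:2
level(H) = 2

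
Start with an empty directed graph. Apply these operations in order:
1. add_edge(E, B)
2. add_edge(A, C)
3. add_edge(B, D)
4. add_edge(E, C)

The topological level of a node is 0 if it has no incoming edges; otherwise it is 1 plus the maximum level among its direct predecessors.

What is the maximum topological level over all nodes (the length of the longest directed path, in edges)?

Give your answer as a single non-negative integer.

Op 1: add_edge(E, B). Edges now: 1
Op 2: add_edge(A, C). Edges now: 2
Op 3: add_edge(B, D). Edges now: 3
Op 4: add_edge(E, C). Edges now: 4
Compute levels (Kahn BFS):
  sources (in-degree 0): A, E
  process A: level=0
    A->C: in-degree(C)=1, level(C)>=1
  process E: level=0
    E->B: in-degree(B)=0, level(B)=1, enqueue
    E->C: in-degree(C)=0, level(C)=1, enqueue
  process B: level=1
    B->D: in-degree(D)=0, level(D)=2, enqueue
  process C: level=1
  process D: level=2
All levels: A:0, B:1, C:1, D:2, E:0
max level = 2

Answer: 2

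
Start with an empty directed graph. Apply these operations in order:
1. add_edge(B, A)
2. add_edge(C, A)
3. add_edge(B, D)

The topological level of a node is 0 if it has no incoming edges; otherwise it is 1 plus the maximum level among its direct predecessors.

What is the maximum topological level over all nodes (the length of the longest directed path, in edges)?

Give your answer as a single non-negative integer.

Op 1: add_edge(B, A). Edges now: 1
Op 2: add_edge(C, A). Edges now: 2
Op 3: add_edge(B, D). Edges now: 3
Compute levels (Kahn BFS):
  sources (in-degree 0): B, C
  process B: level=0
    B->A: in-degree(A)=1, level(A)>=1
    B->D: in-degree(D)=0, level(D)=1, enqueue
  process C: level=0
    C->A: in-degree(A)=0, level(A)=1, enqueue
  process D: level=1
  process A: level=1
All levels: A:1, B:0, C:0, D:1
max level = 1

Answer: 1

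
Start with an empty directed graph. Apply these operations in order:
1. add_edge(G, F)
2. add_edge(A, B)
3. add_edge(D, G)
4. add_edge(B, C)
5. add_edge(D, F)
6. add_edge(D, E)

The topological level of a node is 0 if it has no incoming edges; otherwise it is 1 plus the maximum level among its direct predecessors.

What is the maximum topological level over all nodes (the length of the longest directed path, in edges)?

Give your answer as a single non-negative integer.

Answer: 2

Derivation:
Op 1: add_edge(G, F). Edges now: 1
Op 2: add_edge(A, B). Edges now: 2
Op 3: add_edge(D, G). Edges now: 3
Op 4: add_edge(B, C). Edges now: 4
Op 5: add_edge(D, F). Edges now: 5
Op 6: add_edge(D, E). Edges now: 6
Compute levels (Kahn BFS):
  sources (in-degree 0): A, D
  process A: level=0
    A->B: in-degree(B)=0, level(B)=1, enqueue
  process D: level=0
    D->E: in-degree(E)=0, level(E)=1, enqueue
    D->F: in-degree(F)=1, level(F)>=1
    D->G: in-degree(G)=0, level(G)=1, enqueue
  process B: level=1
    B->C: in-degree(C)=0, level(C)=2, enqueue
  process E: level=1
  process G: level=1
    G->F: in-degree(F)=0, level(F)=2, enqueue
  process C: level=2
  process F: level=2
All levels: A:0, B:1, C:2, D:0, E:1, F:2, G:1
max level = 2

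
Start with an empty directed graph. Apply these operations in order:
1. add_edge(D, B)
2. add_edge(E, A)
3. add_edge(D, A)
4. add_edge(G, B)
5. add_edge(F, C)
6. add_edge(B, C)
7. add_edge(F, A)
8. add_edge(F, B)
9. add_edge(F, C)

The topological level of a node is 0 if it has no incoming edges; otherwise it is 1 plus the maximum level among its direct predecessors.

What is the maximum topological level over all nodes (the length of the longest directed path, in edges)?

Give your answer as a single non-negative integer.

Answer: 2

Derivation:
Op 1: add_edge(D, B). Edges now: 1
Op 2: add_edge(E, A). Edges now: 2
Op 3: add_edge(D, A). Edges now: 3
Op 4: add_edge(G, B). Edges now: 4
Op 5: add_edge(F, C). Edges now: 5
Op 6: add_edge(B, C). Edges now: 6
Op 7: add_edge(F, A). Edges now: 7
Op 8: add_edge(F, B). Edges now: 8
Op 9: add_edge(F, C) (duplicate, no change). Edges now: 8
Compute levels (Kahn BFS):
  sources (in-degree 0): D, E, F, G
  process D: level=0
    D->A: in-degree(A)=2, level(A)>=1
    D->B: in-degree(B)=2, level(B)>=1
  process E: level=0
    E->A: in-degree(A)=1, level(A)>=1
  process F: level=0
    F->A: in-degree(A)=0, level(A)=1, enqueue
    F->B: in-degree(B)=1, level(B)>=1
    F->C: in-degree(C)=1, level(C)>=1
  process G: level=0
    G->B: in-degree(B)=0, level(B)=1, enqueue
  process A: level=1
  process B: level=1
    B->C: in-degree(C)=0, level(C)=2, enqueue
  process C: level=2
All levels: A:1, B:1, C:2, D:0, E:0, F:0, G:0
max level = 2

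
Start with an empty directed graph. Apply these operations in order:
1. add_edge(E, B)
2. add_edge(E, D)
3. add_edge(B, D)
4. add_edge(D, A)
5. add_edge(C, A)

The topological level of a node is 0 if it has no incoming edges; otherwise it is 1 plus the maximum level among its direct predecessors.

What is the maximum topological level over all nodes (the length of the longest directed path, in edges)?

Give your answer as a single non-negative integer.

Op 1: add_edge(E, B). Edges now: 1
Op 2: add_edge(E, D). Edges now: 2
Op 3: add_edge(B, D). Edges now: 3
Op 4: add_edge(D, A). Edges now: 4
Op 5: add_edge(C, A). Edges now: 5
Compute levels (Kahn BFS):
  sources (in-degree 0): C, E
  process C: level=0
    C->A: in-degree(A)=1, level(A)>=1
  process E: level=0
    E->B: in-degree(B)=0, level(B)=1, enqueue
    E->D: in-degree(D)=1, level(D)>=1
  process B: level=1
    B->D: in-degree(D)=0, level(D)=2, enqueue
  process D: level=2
    D->A: in-degree(A)=0, level(A)=3, enqueue
  process A: level=3
All levels: A:3, B:1, C:0, D:2, E:0
max level = 3

Answer: 3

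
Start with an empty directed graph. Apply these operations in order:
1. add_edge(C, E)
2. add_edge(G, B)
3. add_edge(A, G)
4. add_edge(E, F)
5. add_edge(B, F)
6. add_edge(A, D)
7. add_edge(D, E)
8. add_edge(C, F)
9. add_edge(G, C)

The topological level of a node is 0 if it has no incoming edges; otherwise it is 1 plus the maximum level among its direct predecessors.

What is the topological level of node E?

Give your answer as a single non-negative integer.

Answer: 3

Derivation:
Op 1: add_edge(C, E). Edges now: 1
Op 2: add_edge(G, B). Edges now: 2
Op 3: add_edge(A, G). Edges now: 3
Op 4: add_edge(E, F). Edges now: 4
Op 5: add_edge(B, F). Edges now: 5
Op 6: add_edge(A, D). Edges now: 6
Op 7: add_edge(D, E). Edges now: 7
Op 8: add_edge(C, F). Edges now: 8
Op 9: add_edge(G, C). Edges now: 9
Compute levels (Kahn BFS):
  sources (in-degree 0): A
  process A: level=0
    A->D: in-degree(D)=0, level(D)=1, enqueue
    A->G: in-degree(G)=0, level(G)=1, enqueue
  process D: level=1
    D->E: in-degree(E)=1, level(E)>=2
  process G: level=1
    G->B: in-degree(B)=0, level(B)=2, enqueue
    G->C: in-degree(C)=0, level(C)=2, enqueue
  process B: level=2
    B->F: in-degree(F)=2, level(F)>=3
  process C: level=2
    C->E: in-degree(E)=0, level(E)=3, enqueue
    C->F: in-degree(F)=1, level(F)>=3
  process E: level=3
    E->F: in-degree(F)=0, level(F)=4, enqueue
  process F: level=4
All levels: A:0, B:2, C:2, D:1, E:3, F:4, G:1
level(E) = 3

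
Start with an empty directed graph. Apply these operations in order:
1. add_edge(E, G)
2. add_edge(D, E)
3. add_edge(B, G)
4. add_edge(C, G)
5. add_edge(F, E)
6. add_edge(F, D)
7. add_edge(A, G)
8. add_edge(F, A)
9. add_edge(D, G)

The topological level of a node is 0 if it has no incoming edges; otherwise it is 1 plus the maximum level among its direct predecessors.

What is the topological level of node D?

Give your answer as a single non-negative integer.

Answer: 1

Derivation:
Op 1: add_edge(E, G). Edges now: 1
Op 2: add_edge(D, E). Edges now: 2
Op 3: add_edge(B, G). Edges now: 3
Op 4: add_edge(C, G). Edges now: 4
Op 5: add_edge(F, E). Edges now: 5
Op 6: add_edge(F, D). Edges now: 6
Op 7: add_edge(A, G). Edges now: 7
Op 8: add_edge(F, A). Edges now: 8
Op 9: add_edge(D, G). Edges now: 9
Compute levels (Kahn BFS):
  sources (in-degree 0): B, C, F
  process B: level=0
    B->G: in-degree(G)=4, level(G)>=1
  process C: level=0
    C->G: in-degree(G)=3, level(G)>=1
  process F: level=0
    F->A: in-degree(A)=0, level(A)=1, enqueue
    F->D: in-degree(D)=0, level(D)=1, enqueue
    F->E: in-degree(E)=1, level(E)>=1
  process A: level=1
    A->G: in-degree(G)=2, level(G)>=2
  process D: level=1
    D->E: in-degree(E)=0, level(E)=2, enqueue
    D->G: in-degree(G)=1, level(G)>=2
  process E: level=2
    E->G: in-degree(G)=0, level(G)=3, enqueue
  process G: level=3
All levels: A:1, B:0, C:0, D:1, E:2, F:0, G:3
level(D) = 1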